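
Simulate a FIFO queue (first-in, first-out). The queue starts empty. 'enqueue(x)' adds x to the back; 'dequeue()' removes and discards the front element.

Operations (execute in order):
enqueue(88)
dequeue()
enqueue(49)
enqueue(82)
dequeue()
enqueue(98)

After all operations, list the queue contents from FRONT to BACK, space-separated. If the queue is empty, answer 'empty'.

enqueue(88): [88]
dequeue(): []
enqueue(49): [49]
enqueue(82): [49, 82]
dequeue(): [82]
enqueue(98): [82, 98]

Answer: 82 98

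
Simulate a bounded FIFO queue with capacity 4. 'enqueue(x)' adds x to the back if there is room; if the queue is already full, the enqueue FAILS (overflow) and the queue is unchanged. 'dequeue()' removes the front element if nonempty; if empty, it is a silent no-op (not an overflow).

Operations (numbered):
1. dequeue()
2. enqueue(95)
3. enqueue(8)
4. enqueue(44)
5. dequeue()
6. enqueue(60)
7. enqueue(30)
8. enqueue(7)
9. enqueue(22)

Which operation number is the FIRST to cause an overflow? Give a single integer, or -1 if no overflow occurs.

Answer: 8

Derivation:
1. dequeue(): empty, no-op, size=0
2. enqueue(95): size=1
3. enqueue(8): size=2
4. enqueue(44): size=3
5. dequeue(): size=2
6. enqueue(60): size=3
7. enqueue(30): size=4
8. enqueue(7): size=4=cap → OVERFLOW (fail)
9. enqueue(22): size=4=cap → OVERFLOW (fail)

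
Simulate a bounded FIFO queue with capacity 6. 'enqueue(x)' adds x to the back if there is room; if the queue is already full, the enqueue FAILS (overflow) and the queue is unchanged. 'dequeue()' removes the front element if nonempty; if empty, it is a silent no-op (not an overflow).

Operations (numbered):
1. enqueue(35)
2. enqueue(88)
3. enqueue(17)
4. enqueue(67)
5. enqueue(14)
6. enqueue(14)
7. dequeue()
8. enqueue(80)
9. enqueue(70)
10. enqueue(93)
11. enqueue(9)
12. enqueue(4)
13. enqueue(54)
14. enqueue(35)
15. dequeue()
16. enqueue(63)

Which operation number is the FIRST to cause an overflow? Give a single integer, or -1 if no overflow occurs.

Answer: 9

Derivation:
1. enqueue(35): size=1
2. enqueue(88): size=2
3. enqueue(17): size=3
4. enqueue(67): size=4
5. enqueue(14): size=5
6. enqueue(14): size=6
7. dequeue(): size=5
8. enqueue(80): size=6
9. enqueue(70): size=6=cap → OVERFLOW (fail)
10. enqueue(93): size=6=cap → OVERFLOW (fail)
11. enqueue(9): size=6=cap → OVERFLOW (fail)
12. enqueue(4): size=6=cap → OVERFLOW (fail)
13. enqueue(54): size=6=cap → OVERFLOW (fail)
14. enqueue(35): size=6=cap → OVERFLOW (fail)
15. dequeue(): size=5
16. enqueue(63): size=6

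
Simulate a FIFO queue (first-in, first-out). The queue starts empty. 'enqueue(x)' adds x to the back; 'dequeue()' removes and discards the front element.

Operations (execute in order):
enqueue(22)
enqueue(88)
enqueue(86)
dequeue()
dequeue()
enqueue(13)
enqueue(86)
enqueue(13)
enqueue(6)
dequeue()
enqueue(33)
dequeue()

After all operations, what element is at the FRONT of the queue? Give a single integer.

Answer: 86

Derivation:
enqueue(22): queue = [22]
enqueue(88): queue = [22, 88]
enqueue(86): queue = [22, 88, 86]
dequeue(): queue = [88, 86]
dequeue(): queue = [86]
enqueue(13): queue = [86, 13]
enqueue(86): queue = [86, 13, 86]
enqueue(13): queue = [86, 13, 86, 13]
enqueue(6): queue = [86, 13, 86, 13, 6]
dequeue(): queue = [13, 86, 13, 6]
enqueue(33): queue = [13, 86, 13, 6, 33]
dequeue(): queue = [86, 13, 6, 33]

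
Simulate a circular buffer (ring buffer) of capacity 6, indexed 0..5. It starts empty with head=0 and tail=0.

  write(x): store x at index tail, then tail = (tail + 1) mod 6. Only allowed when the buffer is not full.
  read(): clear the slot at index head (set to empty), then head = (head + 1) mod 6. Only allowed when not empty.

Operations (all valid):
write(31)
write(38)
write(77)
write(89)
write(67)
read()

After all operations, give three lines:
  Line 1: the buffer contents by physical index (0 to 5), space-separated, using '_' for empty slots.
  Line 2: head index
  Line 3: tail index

write(31): buf=[31 _ _ _ _ _], head=0, tail=1, size=1
write(38): buf=[31 38 _ _ _ _], head=0, tail=2, size=2
write(77): buf=[31 38 77 _ _ _], head=0, tail=3, size=3
write(89): buf=[31 38 77 89 _ _], head=0, tail=4, size=4
write(67): buf=[31 38 77 89 67 _], head=0, tail=5, size=5
read(): buf=[_ 38 77 89 67 _], head=1, tail=5, size=4

Answer: _ 38 77 89 67 _
1
5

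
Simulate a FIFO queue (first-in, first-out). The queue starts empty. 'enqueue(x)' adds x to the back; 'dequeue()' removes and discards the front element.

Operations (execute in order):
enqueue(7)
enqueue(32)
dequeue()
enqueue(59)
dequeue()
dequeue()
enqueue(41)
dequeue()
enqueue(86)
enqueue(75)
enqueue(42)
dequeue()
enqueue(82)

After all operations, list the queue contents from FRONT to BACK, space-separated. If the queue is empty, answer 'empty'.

Answer: 75 42 82

Derivation:
enqueue(7): [7]
enqueue(32): [7, 32]
dequeue(): [32]
enqueue(59): [32, 59]
dequeue(): [59]
dequeue(): []
enqueue(41): [41]
dequeue(): []
enqueue(86): [86]
enqueue(75): [86, 75]
enqueue(42): [86, 75, 42]
dequeue(): [75, 42]
enqueue(82): [75, 42, 82]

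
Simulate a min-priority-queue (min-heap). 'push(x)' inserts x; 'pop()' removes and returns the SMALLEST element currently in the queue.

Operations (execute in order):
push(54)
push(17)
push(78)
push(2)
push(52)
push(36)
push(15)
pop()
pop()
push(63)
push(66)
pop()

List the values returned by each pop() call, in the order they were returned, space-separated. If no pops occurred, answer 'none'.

push(54): heap contents = [54]
push(17): heap contents = [17, 54]
push(78): heap contents = [17, 54, 78]
push(2): heap contents = [2, 17, 54, 78]
push(52): heap contents = [2, 17, 52, 54, 78]
push(36): heap contents = [2, 17, 36, 52, 54, 78]
push(15): heap contents = [2, 15, 17, 36, 52, 54, 78]
pop() → 2: heap contents = [15, 17, 36, 52, 54, 78]
pop() → 15: heap contents = [17, 36, 52, 54, 78]
push(63): heap contents = [17, 36, 52, 54, 63, 78]
push(66): heap contents = [17, 36, 52, 54, 63, 66, 78]
pop() → 17: heap contents = [36, 52, 54, 63, 66, 78]

Answer: 2 15 17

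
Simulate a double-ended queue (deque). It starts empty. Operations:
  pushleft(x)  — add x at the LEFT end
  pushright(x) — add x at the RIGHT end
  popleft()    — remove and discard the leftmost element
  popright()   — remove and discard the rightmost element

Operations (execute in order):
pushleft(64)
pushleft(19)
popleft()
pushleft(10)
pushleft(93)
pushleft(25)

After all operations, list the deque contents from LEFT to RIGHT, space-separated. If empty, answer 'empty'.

Answer: 25 93 10 64

Derivation:
pushleft(64): [64]
pushleft(19): [19, 64]
popleft(): [64]
pushleft(10): [10, 64]
pushleft(93): [93, 10, 64]
pushleft(25): [25, 93, 10, 64]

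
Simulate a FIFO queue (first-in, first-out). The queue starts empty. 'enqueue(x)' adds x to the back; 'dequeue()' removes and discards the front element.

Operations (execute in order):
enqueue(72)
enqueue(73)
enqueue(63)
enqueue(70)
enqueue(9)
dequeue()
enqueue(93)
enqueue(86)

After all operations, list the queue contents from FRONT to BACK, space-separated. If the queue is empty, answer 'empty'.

enqueue(72): [72]
enqueue(73): [72, 73]
enqueue(63): [72, 73, 63]
enqueue(70): [72, 73, 63, 70]
enqueue(9): [72, 73, 63, 70, 9]
dequeue(): [73, 63, 70, 9]
enqueue(93): [73, 63, 70, 9, 93]
enqueue(86): [73, 63, 70, 9, 93, 86]

Answer: 73 63 70 9 93 86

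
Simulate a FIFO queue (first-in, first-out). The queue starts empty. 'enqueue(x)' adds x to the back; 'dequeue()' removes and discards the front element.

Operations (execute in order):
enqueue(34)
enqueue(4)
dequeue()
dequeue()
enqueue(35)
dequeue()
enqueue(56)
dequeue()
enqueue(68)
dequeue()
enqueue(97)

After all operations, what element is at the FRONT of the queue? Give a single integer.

Answer: 97

Derivation:
enqueue(34): queue = [34]
enqueue(4): queue = [34, 4]
dequeue(): queue = [4]
dequeue(): queue = []
enqueue(35): queue = [35]
dequeue(): queue = []
enqueue(56): queue = [56]
dequeue(): queue = []
enqueue(68): queue = [68]
dequeue(): queue = []
enqueue(97): queue = [97]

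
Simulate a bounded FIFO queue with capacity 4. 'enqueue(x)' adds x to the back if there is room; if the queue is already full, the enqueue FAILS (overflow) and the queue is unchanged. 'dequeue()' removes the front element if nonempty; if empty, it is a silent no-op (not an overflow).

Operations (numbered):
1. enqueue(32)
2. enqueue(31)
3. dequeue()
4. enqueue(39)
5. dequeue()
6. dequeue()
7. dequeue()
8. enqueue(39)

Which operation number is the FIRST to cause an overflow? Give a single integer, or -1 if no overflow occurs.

Answer: -1

Derivation:
1. enqueue(32): size=1
2. enqueue(31): size=2
3. dequeue(): size=1
4. enqueue(39): size=2
5. dequeue(): size=1
6. dequeue(): size=0
7. dequeue(): empty, no-op, size=0
8. enqueue(39): size=1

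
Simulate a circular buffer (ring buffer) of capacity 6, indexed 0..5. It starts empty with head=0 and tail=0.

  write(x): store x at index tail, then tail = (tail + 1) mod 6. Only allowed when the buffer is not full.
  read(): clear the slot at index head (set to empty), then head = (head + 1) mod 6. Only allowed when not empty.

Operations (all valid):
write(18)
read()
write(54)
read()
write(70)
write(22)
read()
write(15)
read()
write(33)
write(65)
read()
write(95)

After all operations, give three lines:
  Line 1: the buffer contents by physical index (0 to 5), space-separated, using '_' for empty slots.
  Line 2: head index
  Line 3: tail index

Answer: 65 95 _ _ _ 33
5
2

Derivation:
write(18): buf=[18 _ _ _ _ _], head=0, tail=1, size=1
read(): buf=[_ _ _ _ _ _], head=1, tail=1, size=0
write(54): buf=[_ 54 _ _ _ _], head=1, tail=2, size=1
read(): buf=[_ _ _ _ _ _], head=2, tail=2, size=0
write(70): buf=[_ _ 70 _ _ _], head=2, tail=3, size=1
write(22): buf=[_ _ 70 22 _ _], head=2, tail=4, size=2
read(): buf=[_ _ _ 22 _ _], head=3, tail=4, size=1
write(15): buf=[_ _ _ 22 15 _], head=3, tail=5, size=2
read(): buf=[_ _ _ _ 15 _], head=4, tail=5, size=1
write(33): buf=[_ _ _ _ 15 33], head=4, tail=0, size=2
write(65): buf=[65 _ _ _ 15 33], head=4, tail=1, size=3
read(): buf=[65 _ _ _ _ 33], head=5, tail=1, size=2
write(95): buf=[65 95 _ _ _ 33], head=5, tail=2, size=3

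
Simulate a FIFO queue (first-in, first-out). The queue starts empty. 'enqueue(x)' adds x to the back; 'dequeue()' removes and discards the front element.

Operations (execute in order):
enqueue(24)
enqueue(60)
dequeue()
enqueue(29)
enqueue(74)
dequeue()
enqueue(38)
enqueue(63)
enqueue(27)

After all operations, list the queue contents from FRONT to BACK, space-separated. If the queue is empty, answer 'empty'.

Answer: 29 74 38 63 27

Derivation:
enqueue(24): [24]
enqueue(60): [24, 60]
dequeue(): [60]
enqueue(29): [60, 29]
enqueue(74): [60, 29, 74]
dequeue(): [29, 74]
enqueue(38): [29, 74, 38]
enqueue(63): [29, 74, 38, 63]
enqueue(27): [29, 74, 38, 63, 27]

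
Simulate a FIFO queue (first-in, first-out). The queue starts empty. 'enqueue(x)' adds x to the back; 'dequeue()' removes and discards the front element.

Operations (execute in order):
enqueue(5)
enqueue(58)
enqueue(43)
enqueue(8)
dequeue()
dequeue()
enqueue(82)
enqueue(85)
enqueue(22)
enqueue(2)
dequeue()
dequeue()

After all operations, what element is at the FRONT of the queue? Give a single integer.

enqueue(5): queue = [5]
enqueue(58): queue = [5, 58]
enqueue(43): queue = [5, 58, 43]
enqueue(8): queue = [5, 58, 43, 8]
dequeue(): queue = [58, 43, 8]
dequeue(): queue = [43, 8]
enqueue(82): queue = [43, 8, 82]
enqueue(85): queue = [43, 8, 82, 85]
enqueue(22): queue = [43, 8, 82, 85, 22]
enqueue(2): queue = [43, 8, 82, 85, 22, 2]
dequeue(): queue = [8, 82, 85, 22, 2]
dequeue(): queue = [82, 85, 22, 2]

Answer: 82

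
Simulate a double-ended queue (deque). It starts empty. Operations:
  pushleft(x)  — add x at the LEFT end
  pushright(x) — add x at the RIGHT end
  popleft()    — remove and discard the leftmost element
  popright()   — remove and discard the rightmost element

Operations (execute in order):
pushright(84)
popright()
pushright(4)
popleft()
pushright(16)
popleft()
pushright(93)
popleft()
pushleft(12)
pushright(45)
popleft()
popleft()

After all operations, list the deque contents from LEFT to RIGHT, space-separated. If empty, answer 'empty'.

pushright(84): [84]
popright(): []
pushright(4): [4]
popleft(): []
pushright(16): [16]
popleft(): []
pushright(93): [93]
popleft(): []
pushleft(12): [12]
pushright(45): [12, 45]
popleft(): [45]
popleft(): []

Answer: empty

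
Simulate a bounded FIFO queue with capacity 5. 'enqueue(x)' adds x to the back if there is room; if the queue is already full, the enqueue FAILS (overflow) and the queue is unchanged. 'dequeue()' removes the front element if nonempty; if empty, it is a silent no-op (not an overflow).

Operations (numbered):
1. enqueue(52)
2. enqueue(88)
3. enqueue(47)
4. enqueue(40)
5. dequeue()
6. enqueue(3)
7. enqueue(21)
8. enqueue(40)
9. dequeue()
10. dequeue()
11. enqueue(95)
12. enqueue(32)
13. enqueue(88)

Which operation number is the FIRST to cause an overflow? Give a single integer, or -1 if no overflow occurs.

1. enqueue(52): size=1
2. enqueue(88): size=2
3. enqueue(47): size=3
4. enqueue(40): size=4
5. dequeue(): size=3
6. enqueue(3): size=4
7. enqueue(21): size=5
8. enqueue(40): size=5=cap → OVERFLOW (fail)
9. dequeue(): size=4
10. dequeue(): size=3
11. enqueue(95): size=4
12. enqueue(32): size=5
13. enqueue(88): size=5=cap → OVERFLOW (fail)

Answer: 8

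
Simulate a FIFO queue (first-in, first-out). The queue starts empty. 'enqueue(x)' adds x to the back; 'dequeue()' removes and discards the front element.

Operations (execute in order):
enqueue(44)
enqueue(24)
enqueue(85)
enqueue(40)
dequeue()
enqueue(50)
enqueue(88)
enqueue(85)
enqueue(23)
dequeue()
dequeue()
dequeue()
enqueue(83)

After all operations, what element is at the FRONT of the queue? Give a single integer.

Answer: 50

Derivation:
enqueue(44): queue = [44]
enqueue(24): queue = [44, 24]
enqueue(85): queue = [44, 24, 85]
enqueue(40): queue = [44, 24, 85, 40]
dequeue(): queue = [24, 85, 40]
enqueue(50): queue = [24, 85, 40, 50]
enqueue(88): queue = [24, 85, 40, 50, 88]
enqueue(85): queue = [24, 85, 40, 50, 88, 85]
enqueue(23): queue = [24, 85, 40, 50, 88, 85, 23]
dequeue(): queue = [85, 40, 50, 88, 85, 23]
dequeue(): queue = [40, 50, 88, 85, 23]
dequeue(): queue = [50, 88, 85, 23]
enqueue(83): queue = [50, 88, 85, 23, 83]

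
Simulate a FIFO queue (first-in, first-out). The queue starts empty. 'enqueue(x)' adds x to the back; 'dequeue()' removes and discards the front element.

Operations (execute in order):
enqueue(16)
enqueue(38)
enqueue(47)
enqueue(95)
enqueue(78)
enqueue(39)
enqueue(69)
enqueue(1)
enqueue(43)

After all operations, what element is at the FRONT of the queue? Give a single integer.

enqueue(16): queue = [16]
enqueue(38): queue = [16, 38]
enqueue(47): queue = [16, 38, 47]
enqueue(95): queue = [16, 38, 47, 95]
enqueue(78): queue = [16, 38, 47, 95, 78]
enqueue(39): queue = [16, 38, 47, 95, 78, 39]
enqueue(69): queue = [16, 38, 47, 95, 78, 39, 69]
enqueue(1): queue = [16, 38, 47, 95, 78, 39, 69, 1]
enqueue(43): queue = [16, 38, 47, 95, 78, 39, 69, 1, 43]

Answer: 16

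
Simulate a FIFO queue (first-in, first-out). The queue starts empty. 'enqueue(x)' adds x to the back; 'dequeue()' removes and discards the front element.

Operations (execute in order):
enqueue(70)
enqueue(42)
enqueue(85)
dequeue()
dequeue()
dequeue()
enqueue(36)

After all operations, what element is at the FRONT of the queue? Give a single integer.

enqueue(70): queue = [70]
enqueue(42): queue = [70, 42]
enqueue(85): queue = [70, 42, 85]
dequeue(): queue = [42, 85]
dequeue(): queue = [85]
dequeue(): queue = []
enqueue(36): queue = [36]

Answer: 36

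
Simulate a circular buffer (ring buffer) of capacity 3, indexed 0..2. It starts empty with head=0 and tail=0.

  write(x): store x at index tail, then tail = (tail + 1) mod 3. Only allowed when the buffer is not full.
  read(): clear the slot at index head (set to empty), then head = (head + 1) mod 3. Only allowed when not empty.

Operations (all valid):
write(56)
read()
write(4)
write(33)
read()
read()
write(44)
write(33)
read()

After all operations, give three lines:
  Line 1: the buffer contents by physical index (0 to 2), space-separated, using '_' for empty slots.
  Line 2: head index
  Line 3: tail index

write(56): buf=[56 _ _], head=0, tail=1, size=1
read(): buf=[_ _ _], head=1, tail=1, size=0
write(4): buf=[_ 4 _], head=1, tail=2, size=1
write(33): buf=[_ 4 33], head=1, tail=0, size=2
read(): buf=[_ _ 33], head=2, tail=0, size=1
read(): buf=[_ _ _], head=0, tail=0, size=0
write(44): buf=[44 _ _], head=0, tail=1, size=1
write(33): buf=[44 33 _], head=0, tail=2, size=2
read(): buf=[_ 33 _], head=1, tail=2, size=1

Answer: _ 33 _
1
2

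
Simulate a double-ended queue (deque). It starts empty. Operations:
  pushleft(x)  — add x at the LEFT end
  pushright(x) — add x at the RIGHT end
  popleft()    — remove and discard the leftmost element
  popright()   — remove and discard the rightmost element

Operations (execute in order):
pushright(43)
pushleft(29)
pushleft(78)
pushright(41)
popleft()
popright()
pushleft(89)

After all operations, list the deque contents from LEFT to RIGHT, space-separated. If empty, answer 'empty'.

Answer: 89 29 43

Derivation:
pushright(43): [43]
pushleft(29): [29, 43]
pushleft(78): [78, 29, 43]
pushright(41): [78, 29, 43, 41]
popleft(): [29, 43, 41]
popright(): [29, 43]
pushleft(89): [89, 29, 43]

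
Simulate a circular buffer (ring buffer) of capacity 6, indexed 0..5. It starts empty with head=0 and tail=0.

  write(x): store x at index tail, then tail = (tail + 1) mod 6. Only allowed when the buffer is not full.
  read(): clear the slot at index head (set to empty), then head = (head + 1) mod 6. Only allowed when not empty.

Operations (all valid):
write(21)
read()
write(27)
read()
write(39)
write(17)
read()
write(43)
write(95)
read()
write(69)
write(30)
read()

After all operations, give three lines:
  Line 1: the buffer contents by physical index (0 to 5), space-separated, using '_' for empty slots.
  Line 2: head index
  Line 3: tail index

Answer: 69 30 _ _ _ 95
5
2

Derivation:
write(21): buf=[21 _ _ _ _ _], head=0, tail=1, size=1
read(): buf=[_ _ _ _ _ _], head=1, tail=1, size=0
write(27): buf=[_ 27 _ _ _ _], head=1, tail=2, size=1
read(): buf=[_ _ _ _ _ _], head=2, tail=2, size=0
write(39): buf=[_ _ 39 _ _ _], head=2, tail=3, size=1
write(17): buf=[_ _ 39 17 _ _], head=2, tail=4, size=2
read(): buf=[_ _ _ 17 _ _], head=3, tail=4, size=1
write(43): buf=[_ _ _ 17 43 _], head=3, tail=5, size=2
write(95): buf=[_ _ _ 17 43 95], head=3, tail=0, size=3
read(): buf=[_ _ _ _ 43 95], head=4, tail=0, size=2
write(69): buf=[69 _ _ _ 43 95], head=4, tail=1, size=3
write(30): buf=[69 30 _ _ 43 95], head=4, tail=2, size=4
read(): buf=[69 30 _ _ _ 95], head=5, tail=2, size=3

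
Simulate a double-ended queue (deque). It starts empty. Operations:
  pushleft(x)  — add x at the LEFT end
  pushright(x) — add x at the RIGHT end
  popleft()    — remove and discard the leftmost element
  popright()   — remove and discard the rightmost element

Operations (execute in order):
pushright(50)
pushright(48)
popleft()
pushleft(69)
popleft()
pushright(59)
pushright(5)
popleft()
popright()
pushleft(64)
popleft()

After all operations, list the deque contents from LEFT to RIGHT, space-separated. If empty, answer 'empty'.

pushright(50): [50]
pushright(48): [50, 48]
popleft(): [48]
pushleft(69): [69, 48]
popleft(): [48]
pushright(59): [48, 59]
pushright(5): [48, 59, 5]
popleft(): [59, 5]
popright(): [59]
pushleft(64): [64, 59]
popleft(): [59]

Answer: 59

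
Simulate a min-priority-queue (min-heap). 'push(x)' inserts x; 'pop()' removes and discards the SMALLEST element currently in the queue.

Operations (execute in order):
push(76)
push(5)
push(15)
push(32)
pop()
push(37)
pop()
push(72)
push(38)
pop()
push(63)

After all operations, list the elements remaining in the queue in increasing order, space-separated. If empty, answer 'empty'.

Answer: 37 38 63 72 76

Derivation:
push(76): heap contents = [76]
push(5): heap contents = [5, 76]
push(15): heap contents = [5, 15, 76]
push(32): heap contents = [5, 15, 32, 76]
pop() → 5: heap contents = [15, 32, 76]
push(37): heap contents = [15, 32, 37, 76]
pop() → 15: heap contents = [32, 37, 76]
push(72): heap contents = [32, 37, 72, 76]
push(38): heap contents = [32, 37, 38, 72, 76]
pop() → 32: heap contents = [37, 38, 72, 76]
push(63): heap contents = [37, 38, 63, 72, 76]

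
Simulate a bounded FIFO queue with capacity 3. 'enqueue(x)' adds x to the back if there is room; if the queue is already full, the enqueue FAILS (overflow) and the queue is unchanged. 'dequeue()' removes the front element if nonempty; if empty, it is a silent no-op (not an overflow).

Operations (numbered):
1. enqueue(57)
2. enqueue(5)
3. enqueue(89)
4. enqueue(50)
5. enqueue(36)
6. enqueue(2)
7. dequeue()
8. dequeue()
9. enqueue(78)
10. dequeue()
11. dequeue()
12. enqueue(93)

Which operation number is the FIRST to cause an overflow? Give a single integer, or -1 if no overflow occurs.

1. enqueue(57): size=1
2. enqueue(5): size=2
3. enqueue(89): size=3
4. enqueue(50): size=3=cap → OVERFLOW (fail)
5. enqueue(36): size=3=cap → OVERFLOW (fail)
6. enqueue(2): size=3=cap → OVERFLOW (fail)
7. dequeue(): size=2
8. dequeue(): size=1
9. enqueue(78): size=2
10. dequeue(): size=1
11. dequeue(): size=0
12. enqueue(93): size=1

Answer: 4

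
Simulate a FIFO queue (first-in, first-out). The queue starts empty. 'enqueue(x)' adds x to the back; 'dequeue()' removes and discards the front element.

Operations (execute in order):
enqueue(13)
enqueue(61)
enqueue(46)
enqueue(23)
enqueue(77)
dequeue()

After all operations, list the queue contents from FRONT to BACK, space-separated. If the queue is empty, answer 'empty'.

enqueue(13): [13]
enqueue(61): [13, 61]
enqueue(46): [13, 61, 46]
enqueue(23): [13, 61, 46, 23]
enqueue(77): [13, 61, 46, 23, 77]
dequeue(): [61, 46, 23, 77]

Answer: 61 46 23 77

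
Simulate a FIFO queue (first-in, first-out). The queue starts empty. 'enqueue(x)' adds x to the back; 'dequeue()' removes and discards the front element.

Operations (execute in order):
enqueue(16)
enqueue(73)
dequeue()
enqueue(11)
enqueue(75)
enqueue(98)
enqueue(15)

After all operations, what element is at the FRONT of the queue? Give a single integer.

enqueue(16): queue = [16]
enqueue(73): queue = [16, 73]
dequeue(): queue = [73]
enqueue(11): queue = [73, 11]
enqueue(75): queue = [73, 11, 75]
enqueue(98): queue = [73, 11, 75, 98]
enqueue(15): queue = [73, 11, 75, 98, 15]

Answer: 73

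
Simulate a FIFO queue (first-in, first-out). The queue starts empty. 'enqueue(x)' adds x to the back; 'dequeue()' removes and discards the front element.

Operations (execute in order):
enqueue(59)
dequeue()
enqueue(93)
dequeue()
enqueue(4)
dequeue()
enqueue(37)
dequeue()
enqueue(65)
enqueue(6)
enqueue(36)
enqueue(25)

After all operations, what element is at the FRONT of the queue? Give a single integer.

Answer: 65

Derivation:
enqueue(59): queue = [59]
dequeue(): queue = []
enqueue(93): queue = [93]
dequeue(): queue = []
enqueue(4): queue = [4]
dequeue(): queue = []
enqueue(37): queue = [37]
dequeue(): queue = []
enqueue(65): queue = [65]
enqueue(6): queue = [65, 6]
enqueue(36): queue = [65, 6, 36]
enqueue(25): queue = [65, 6, 36, 25]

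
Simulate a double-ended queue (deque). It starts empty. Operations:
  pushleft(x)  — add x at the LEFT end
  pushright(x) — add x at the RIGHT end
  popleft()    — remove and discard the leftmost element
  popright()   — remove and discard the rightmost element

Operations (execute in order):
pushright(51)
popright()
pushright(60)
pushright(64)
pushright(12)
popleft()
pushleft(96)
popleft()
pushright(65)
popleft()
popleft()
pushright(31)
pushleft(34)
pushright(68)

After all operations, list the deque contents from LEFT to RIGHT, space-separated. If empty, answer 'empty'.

Answer: 34 65 31 68

Derivation:
pushright(51): [51]
popright(): []
pushright(60): [60]
pushright(64): [60, 64]
pushright(12): [60, 64, 12]
popleft(): [64, 12]
pushleft(96): [96, 64, 12]
popleft(): [64, 12]
pushright(65): [64, 12, 65]
popleft(): [12, 65]
popleft(): [65]
pushright(31): [65, 31]
pushleft(34): [34, 65, 31]
pushright(68): [34, 65, 31, 68]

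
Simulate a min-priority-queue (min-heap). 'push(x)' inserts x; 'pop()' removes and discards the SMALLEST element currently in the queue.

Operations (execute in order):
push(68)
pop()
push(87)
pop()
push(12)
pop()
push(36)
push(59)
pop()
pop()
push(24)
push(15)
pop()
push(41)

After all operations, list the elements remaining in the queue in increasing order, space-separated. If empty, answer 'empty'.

push(68): heap contents = [68]
pop() → 68: heap contents = []
push(87): heap contents = [87]
pop() → 87: heap contents = []
push(12): heap contents = [12]
pop() → 12: heap contents = []
push(36): heap contents = [36]
push(59): heap contents = [36, 59]
pop() → 36: heap contents = [59]
pop() → 59: heap contents = []
push(24): heap contents = [24]
push(15): heap contents = [15, 24]
pop() → 15: heap contents = [24]
push(41): heap contents = [24, 41]

Answer: 24 41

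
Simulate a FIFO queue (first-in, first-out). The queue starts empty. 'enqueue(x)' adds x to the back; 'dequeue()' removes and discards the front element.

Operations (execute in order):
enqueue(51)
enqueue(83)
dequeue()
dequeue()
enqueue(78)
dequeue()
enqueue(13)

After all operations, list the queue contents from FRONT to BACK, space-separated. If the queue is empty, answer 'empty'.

Answer: 13

Derivation:
enqueue(51): [51]
enqueue(83): [51, 83]
dequeue(): [83]
dequeue(): []
enqueue(78): [78]
dequeue(): []
enqueue(13): [13]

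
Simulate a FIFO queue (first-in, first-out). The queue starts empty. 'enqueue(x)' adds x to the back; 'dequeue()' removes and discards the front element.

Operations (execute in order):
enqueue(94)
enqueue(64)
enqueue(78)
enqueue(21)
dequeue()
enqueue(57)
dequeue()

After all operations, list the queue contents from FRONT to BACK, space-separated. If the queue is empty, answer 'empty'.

Answer: 78 21 57

Derivation:
enqueue(94): [94]
enqueue(64): [94, 64]
enqueue(78): [94, 64, 78]
enqueue(21): [94, 64, 78, 21]
dequeue(): [64, 78, 21]
enqueue(57): [64, 78, 21, 57]
dequeue(): [78, 21, 57]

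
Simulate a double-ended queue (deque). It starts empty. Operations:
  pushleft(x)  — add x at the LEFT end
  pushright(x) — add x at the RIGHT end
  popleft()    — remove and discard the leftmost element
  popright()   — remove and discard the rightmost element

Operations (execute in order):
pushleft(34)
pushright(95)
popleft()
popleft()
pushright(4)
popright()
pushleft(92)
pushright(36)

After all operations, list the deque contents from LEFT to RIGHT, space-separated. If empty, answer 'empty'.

Answer: 92 36

Derivation:
pushleft(34): [34]
pushright(95): [34, 95]
popleft(): [95]
popleft(): []
pushright(4): [4]
popright(): []
pushleft(92): [92]
pushright(36): [92, 36]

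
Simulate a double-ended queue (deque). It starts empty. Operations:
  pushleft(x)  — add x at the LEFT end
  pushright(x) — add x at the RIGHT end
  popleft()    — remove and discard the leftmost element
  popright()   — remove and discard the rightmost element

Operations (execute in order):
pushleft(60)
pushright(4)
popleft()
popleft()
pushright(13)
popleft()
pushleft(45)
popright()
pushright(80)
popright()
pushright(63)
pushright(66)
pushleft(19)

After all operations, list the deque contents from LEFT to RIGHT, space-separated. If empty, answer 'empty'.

pushleft(60): [60]
pushright(4): [60, 4]
popleft(): [4]
popleft(): []
pushright(13): [13]
popleft(): []
pushleft(45): [45]
popright(): []
pushright(80): [80]
popright(): []
pushright(63): [63]
pushright(66): [63, 66]
pushleft(19): [19, 63, 66]

Answer: 19 63 66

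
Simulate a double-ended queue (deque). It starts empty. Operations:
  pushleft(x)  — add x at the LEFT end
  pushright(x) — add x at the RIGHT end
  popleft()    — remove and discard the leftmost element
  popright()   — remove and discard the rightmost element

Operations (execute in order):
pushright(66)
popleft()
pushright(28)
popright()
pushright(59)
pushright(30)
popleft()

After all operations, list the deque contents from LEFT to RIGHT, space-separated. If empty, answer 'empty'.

Answer: 30

Derivation:
pushright(66): [66]
popleft(): []
pushright(28): [28]
popright(): []
pushright(59): [59]
pushright(30): [59, 30]
popleft(): [30]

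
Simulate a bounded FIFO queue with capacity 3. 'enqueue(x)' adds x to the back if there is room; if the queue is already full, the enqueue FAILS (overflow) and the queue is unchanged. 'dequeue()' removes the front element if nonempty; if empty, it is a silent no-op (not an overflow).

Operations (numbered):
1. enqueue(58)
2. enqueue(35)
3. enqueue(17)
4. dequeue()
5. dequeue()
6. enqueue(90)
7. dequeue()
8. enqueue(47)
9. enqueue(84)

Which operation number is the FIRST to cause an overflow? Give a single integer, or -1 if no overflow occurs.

1. enqueue(58): size=1
2. enqueue(35): size=2
3. enqueue(17): size=3
4. dequeue(): size=2
5. dequeue(): size=1
6. enqueue(90): size=2
7. dequeue(): size=1
8. enqueue(47): size=2
9. enqueue(84): size=3

Answer: -1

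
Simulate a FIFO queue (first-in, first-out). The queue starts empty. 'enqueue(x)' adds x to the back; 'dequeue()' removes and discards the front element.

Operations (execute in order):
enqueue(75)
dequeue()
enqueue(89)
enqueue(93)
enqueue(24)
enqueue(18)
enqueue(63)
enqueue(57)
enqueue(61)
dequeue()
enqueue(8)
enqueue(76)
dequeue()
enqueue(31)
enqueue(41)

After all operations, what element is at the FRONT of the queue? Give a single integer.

enqueue(75): queue = [75]
dequeue(): queue = []
enqueue(89): queue = [89]
enqueue(93): queue = [89, 93]
enqueue(24): queue = [89, 93, 24]
enqueue(18): queue = [89, 93, 24, 18]
enqueue(63): queue = [89, 93, 24, 18, 63]
enqueue(57): queue = [89, 93, 24, 18, 63, 57]
enqueue(61): queue = [89, 93, 24, 18, 63, 57, 61]
dequeue(): queue = [93, 24, 18, 63, 57, 61]
enqueue(8): queue = [93, 24, 18, 63, 57, 61, 8]
enqueue(76): queue = [93, 24, 18, 63, 57, 61, 8, 76]
dequeue(): queue = [24, 18, 63, 57, 61, 8, 76]
enqueue(31): queue = [24, 18, 63, 57, 61, 8, 76, 31]
enqueue(41): queue = [24, 18, 63, 57, 61, 8, 76, 31, 41]

Answer: 24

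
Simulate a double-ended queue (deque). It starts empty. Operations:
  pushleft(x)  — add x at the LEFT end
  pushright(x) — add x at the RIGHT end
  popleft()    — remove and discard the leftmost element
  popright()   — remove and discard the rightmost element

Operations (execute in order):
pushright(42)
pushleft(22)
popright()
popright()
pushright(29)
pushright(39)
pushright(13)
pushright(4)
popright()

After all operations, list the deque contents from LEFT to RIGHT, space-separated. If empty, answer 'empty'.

Answer: 29 39 13

Derivation:
pushright(42): [42]
pushleft(22): [22, 42]
popright(): [22]
popright(): []
pushright(29): [29]
pushright(39): [29, 39]
pushright(13): [29, 39, 13]
pushright(4): [29, 39, 13, 4]
popright(): [29, 39, 13]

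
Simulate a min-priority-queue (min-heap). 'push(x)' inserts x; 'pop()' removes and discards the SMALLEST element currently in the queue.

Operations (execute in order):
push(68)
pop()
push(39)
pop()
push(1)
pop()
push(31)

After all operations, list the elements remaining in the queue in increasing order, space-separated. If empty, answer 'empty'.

Answer: 31

Derivation:
push(68): heap contents = [68]
pop() → 68: heap contents = []
push(39): heap contents = [39]
pop() → 39: heap contents = []
push(1): heap contents = [1]
pop() → 1: heap contents = []
push(31): heap contents = [31]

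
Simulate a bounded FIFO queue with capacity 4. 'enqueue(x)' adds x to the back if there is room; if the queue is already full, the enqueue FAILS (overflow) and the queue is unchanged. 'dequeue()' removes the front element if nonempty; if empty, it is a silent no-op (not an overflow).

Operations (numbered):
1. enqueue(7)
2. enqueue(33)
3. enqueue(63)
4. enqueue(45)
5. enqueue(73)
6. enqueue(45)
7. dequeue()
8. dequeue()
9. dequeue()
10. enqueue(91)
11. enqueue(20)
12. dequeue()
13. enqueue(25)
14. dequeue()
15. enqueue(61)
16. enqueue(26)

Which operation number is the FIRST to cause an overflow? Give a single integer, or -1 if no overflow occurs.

Answer: 5

Derivation:
1. enqueue(7): size=1
2. enqueue(33): size=2
3. enqueue(63): size=3
4. enqueue(45): size=4
5. enqueue(73): size=4=cap → OVERFLOW (fail)
6. enqueue(45): size=4=cap → OVERFLOW (fail)
7. dequeue(): size=3
8. dequeue(): size=2
9. dequeue(): size=1
10. enqueue(91): size=2
11. enqueue(20): size=3
12. dequeue(): size=2
13. enqueue(25): size=3
14. dequeue(): size=2
15. enqueue(61): size=3
16. enqueue(26): size=4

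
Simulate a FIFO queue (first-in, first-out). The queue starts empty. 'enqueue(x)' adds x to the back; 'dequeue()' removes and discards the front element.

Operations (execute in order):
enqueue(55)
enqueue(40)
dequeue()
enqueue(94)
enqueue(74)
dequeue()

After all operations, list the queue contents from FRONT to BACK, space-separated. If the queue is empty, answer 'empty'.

enqueue(55): [55]
enqueue(40): [55, 40]
dequeue(): [40]
enqueue(94): [40, 94]
enqueue(74): [40, 94, 74]
dequeue(): [94, 74]

Answer: 94 74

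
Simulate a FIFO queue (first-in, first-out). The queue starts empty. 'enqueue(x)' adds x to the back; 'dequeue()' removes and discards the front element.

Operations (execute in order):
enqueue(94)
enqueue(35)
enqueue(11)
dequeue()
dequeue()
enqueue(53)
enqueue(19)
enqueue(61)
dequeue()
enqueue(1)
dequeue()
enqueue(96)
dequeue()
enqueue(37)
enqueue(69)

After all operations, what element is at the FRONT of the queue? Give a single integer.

Answer: 61

Derivation:
enqueue(94): queue = [94]
enqueue(35): queue = [94, 35]
enqueue(11): queue = [94, 35, 11]
dequeue(): queue = [35, 11]
dequeue(): queue = [11]
enqueue(53): queue = [11, 53]
enqueue(19): queue = [11, 53, 19]
enqueue(61): queue = [11, 53, 19, 61]
dequeue(): queue = [53, 19, 61]
enqueue(1): queue = [53, 19, 61, 1]
dequeue(): queue = [19, 61, 1]
enqueue(96): queue = [19, 61, 1, 96]
dequeue(): queue = [61, 1, 96]
enqueue(37): queue = [61, 1, 96, 37]
enqueue(69): queue = [61, 1, 96, 37, 69]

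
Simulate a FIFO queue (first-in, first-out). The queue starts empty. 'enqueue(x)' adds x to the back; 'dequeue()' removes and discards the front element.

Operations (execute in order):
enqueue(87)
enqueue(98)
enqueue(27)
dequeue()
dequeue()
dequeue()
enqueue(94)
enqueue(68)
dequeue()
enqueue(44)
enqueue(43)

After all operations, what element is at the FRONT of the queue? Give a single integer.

enqueue(87): queue = [87]
enqueue(98): queue = [87, 98]
enqueue(27): queue = [87, 98, 27]
dequeue(): queue = [98, 27]
dequeue(): queue = [27]
dequeue(): queue = []
enqueue(94): queue = [94]
enqueue(68): queue = [94, 68]
dequeue(): queue = [68]
enqueue(44): queue = [68, 44]
enqueue(43): queue = [68, 44, 43]

Answer: 68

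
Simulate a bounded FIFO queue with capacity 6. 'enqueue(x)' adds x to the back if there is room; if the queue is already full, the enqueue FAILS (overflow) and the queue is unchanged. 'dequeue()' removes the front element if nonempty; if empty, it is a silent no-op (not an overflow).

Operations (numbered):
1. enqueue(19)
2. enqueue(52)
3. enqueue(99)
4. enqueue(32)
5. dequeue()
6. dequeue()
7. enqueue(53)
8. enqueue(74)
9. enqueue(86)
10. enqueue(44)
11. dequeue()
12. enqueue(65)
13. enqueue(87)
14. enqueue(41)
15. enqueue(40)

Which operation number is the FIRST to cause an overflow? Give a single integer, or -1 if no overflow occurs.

Answer: 13

Derivation:
1. enqueue(19): size=1
2. enqueue(52): size=2
3. enqueue(99): size=3
4. enqueue(32): size=4
5. dequeue(): size=3
6. dequeue(): size=2
7. enqueue(53): size=3
8. enqueue(74): size=4
9. enqueue(86): size=5
10. enqueue(44): size=6
11. dequeue(): size=5
12. enqueue(65): size=6
13. enqueue(87): size=6=cap → OVERFLOW (fail)
14. enqueue(41): size=6=cap → OVERFLOW (fail)
15. enqueue(40): size=6=cap → OVERFLOW (fail)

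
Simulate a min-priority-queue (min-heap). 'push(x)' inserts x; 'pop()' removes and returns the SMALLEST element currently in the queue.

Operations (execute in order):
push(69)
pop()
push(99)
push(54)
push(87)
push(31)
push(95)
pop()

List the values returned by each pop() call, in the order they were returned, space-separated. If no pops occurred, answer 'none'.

Answer: 69 31

Derivation:
push(69): heap contents = [69]
pop() → 69: heap contents = []
push(99): heap contents = [99]
push(54): heap contents = [54, 99]
push(87): heap contents = [54, 87, 99]
push(31): heap contents = [31, 54, 87, 99]
push(95): heap contents = [31, 54, 87, 95, 99]
pop() → 31: heap contents = [54, 87, 95, 99]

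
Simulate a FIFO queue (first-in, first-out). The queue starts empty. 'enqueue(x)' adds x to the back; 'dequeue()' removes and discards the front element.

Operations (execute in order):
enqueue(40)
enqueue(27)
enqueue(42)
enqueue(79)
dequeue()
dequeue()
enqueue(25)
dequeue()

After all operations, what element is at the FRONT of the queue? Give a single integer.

Answer: 79

Derivation:
enqueue(40): queue = [40]
enqueue(27): queue = [40, 27]
enqueue(42): queue = [40, 27, 42]
enqueue(79): queue = [40, 27, 42, 79]
dequeue(): queue = [27, 42, 79]
dequeue(): queue = [42, 79]
enqueue(25): queue = [42, 79, 25]
dequeue(): queue = [79, 25]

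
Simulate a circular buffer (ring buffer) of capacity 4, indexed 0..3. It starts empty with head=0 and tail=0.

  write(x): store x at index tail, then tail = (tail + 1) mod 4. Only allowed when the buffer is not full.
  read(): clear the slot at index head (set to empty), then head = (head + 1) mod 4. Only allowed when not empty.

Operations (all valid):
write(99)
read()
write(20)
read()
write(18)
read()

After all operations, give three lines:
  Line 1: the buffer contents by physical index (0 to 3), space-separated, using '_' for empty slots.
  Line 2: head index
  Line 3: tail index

Answer: _ _ _ _
3
3

Derivation:
write(99): buf=[99 _ _ _], head=0, tail=1, size=1
read(): buf=[_ _ _ _], head=1, tail=1, size=0
write(20): buf=[_ 20 _ _], head=1, tail=2, size=1
read(): buf=[_ _ _ _], head=2, tail=2, size=0
write(18): buf=[_ _ 18 _], head=2, tail=3, size=1
read(): buf=[_ _ _ _], head=3, tail=3, size=0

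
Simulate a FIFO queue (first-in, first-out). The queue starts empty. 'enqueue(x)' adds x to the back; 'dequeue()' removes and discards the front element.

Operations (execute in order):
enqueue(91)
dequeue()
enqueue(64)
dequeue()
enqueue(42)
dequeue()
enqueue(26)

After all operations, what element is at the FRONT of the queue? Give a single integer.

enqueue(91): queue = [91]
dequeue(): queue = []
enqueue(64): queue = [64]
dequeue(): queue = []
enqueue(42): queue = [42]
dequeue(): queue = []
enqueue(26): queue = [26]

Answer: 26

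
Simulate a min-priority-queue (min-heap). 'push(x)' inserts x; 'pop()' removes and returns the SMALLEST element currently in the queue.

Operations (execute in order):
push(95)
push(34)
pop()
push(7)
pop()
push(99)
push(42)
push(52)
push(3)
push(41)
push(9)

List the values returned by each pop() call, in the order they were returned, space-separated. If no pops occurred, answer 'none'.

push(95): heap contents = [95]
push(34): heap contents = [34, 95]
pop() → 34: heap contents = [95]
push(7): heap contents = [7, 95]
pop() → 7: heap contents = [95]
push(99): heap contents = [95, 99]
push(42): heap contents = [42, 95, 99]
push(52): heap contents = [42, 52, 95, 99]
push(3): heap contents = [3, 42, 52, 95, 99]
push(41): heap contents = [3, 41, 42, 52, 95, 99]
push(9): heap contents = [3, 9, 41, 42, 52, 95, 99]

Answer: 34 7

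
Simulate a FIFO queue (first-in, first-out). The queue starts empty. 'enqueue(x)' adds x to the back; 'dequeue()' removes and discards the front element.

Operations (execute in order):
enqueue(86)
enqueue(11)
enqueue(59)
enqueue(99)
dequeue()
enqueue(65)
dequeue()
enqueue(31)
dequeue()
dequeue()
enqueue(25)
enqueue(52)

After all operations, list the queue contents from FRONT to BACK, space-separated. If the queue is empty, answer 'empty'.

Answer: 65 31 25 52

Derivation:
enqueue(86): [86]
enqueue(11): [86, 11]
enqueue(59): [86, 11, 59]
enqueue(99): [86, 11, 59, 99]
dequeue(): [11, 59, 99]
enqueue(65): [11, 59, 99, 65]
dequeue(): [59, 99, 65]
enqueue(31): [59, 99, 65, 31]
dequeue(): [99, 65, 31]
dequeue(): [65, 31]
enqueue(25): [65, 31, 25]
enqueue(52): [65, 31, 25, 52]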